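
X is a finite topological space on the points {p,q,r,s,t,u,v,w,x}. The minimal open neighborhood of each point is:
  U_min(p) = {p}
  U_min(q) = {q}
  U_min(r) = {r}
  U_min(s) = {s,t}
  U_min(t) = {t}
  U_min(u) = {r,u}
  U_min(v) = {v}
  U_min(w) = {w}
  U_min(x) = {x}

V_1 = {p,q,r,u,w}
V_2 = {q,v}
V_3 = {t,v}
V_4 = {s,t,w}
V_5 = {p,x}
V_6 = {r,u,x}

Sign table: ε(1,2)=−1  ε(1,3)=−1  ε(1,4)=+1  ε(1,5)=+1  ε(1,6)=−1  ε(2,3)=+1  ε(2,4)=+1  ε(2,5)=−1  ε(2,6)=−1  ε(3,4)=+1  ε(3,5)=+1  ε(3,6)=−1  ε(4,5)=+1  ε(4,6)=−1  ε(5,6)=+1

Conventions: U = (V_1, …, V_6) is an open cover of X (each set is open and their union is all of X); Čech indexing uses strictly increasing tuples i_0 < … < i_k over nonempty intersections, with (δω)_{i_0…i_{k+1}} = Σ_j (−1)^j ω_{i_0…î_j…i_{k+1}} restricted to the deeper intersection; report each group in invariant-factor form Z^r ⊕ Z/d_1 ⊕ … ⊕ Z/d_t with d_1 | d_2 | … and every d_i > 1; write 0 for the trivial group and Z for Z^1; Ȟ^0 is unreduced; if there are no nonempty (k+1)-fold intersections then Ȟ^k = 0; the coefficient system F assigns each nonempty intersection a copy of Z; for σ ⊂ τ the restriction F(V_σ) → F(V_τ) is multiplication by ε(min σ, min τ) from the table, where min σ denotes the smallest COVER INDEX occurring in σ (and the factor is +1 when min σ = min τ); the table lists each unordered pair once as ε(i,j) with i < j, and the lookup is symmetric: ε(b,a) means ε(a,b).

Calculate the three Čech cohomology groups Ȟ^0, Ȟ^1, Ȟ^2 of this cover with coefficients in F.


Ȟ^0(U;F) ≅ 0, Ȟ^1(U;F) ≅ Z ⊕ Z/2 and Ȟ^2(U;F) ≅ 0

nerve simplices:
  V12={q} V14={w} V15={p} V16={r,u} V23={v} V34={t} V56={x}
C dims 6,7; δ0: rk 6, SNF 1^5·2
degree 0: 6−6−0 = 0 → Ȟ^0 ≅ 0
degree 1: 7−0−6 = 1 plus torsion [2] → Ȟ^1 ≅ Z ⊕ Z/2
degree 2: 0−0−0 = 0 → Ȟ^2 ≅ 0


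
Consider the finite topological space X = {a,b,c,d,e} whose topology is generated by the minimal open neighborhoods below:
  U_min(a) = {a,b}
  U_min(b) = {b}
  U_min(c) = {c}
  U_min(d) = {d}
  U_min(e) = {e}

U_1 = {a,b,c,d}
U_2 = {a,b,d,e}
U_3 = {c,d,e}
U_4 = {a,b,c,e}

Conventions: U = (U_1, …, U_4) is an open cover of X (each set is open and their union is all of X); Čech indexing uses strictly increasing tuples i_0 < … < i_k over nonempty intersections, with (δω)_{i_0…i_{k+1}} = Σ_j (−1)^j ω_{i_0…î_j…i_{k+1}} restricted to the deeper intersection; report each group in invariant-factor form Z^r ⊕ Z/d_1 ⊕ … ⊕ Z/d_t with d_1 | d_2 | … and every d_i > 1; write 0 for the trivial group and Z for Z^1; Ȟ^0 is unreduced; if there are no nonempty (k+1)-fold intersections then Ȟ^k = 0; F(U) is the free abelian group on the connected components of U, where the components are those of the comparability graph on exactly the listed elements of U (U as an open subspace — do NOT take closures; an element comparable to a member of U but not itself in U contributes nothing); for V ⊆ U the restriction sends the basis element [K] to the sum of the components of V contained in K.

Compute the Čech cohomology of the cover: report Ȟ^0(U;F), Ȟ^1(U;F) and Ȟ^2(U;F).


Ȟ^0 ≅ Z^4,  Ȟ^1 ≅ 0,  Ȟ^2 ≅ 0

nonempty intersections:
  U12={a,b,d} U13={c,d} U14={a,b,c} U23={d,e} U24={a,b,e} U34={c,e}
  U123={d} U124={a,b} U134={c} U234={e}
components per intersection:
  U1: {a,b} {c} {d}
  U2: {a,b} {d} {e}
  U3: {c} {d} {e}
  U4: {a,b} {c} {e}
  U12: {a,b} {d}
  U13: {c} {d}
  U14: {a,b} {c}
  U23: {d} {e}
  U24: {a,b} {e}
  U34: {c} {e}
  U123: {d}
  U124: {a,b}
  U134: {c}
  U234: {e}
C dims 12,12,4; δ0: rk 8, SNF 1^8; δ1: rk 4, SNF 1^4
Ȟ^0: (12−8)−0=4 ⇒ Z^4
Ȟ^1: (12−4)−8=0 ⇒ 0
Ȟ^2: (4−0)−4=0 ⇒ 0


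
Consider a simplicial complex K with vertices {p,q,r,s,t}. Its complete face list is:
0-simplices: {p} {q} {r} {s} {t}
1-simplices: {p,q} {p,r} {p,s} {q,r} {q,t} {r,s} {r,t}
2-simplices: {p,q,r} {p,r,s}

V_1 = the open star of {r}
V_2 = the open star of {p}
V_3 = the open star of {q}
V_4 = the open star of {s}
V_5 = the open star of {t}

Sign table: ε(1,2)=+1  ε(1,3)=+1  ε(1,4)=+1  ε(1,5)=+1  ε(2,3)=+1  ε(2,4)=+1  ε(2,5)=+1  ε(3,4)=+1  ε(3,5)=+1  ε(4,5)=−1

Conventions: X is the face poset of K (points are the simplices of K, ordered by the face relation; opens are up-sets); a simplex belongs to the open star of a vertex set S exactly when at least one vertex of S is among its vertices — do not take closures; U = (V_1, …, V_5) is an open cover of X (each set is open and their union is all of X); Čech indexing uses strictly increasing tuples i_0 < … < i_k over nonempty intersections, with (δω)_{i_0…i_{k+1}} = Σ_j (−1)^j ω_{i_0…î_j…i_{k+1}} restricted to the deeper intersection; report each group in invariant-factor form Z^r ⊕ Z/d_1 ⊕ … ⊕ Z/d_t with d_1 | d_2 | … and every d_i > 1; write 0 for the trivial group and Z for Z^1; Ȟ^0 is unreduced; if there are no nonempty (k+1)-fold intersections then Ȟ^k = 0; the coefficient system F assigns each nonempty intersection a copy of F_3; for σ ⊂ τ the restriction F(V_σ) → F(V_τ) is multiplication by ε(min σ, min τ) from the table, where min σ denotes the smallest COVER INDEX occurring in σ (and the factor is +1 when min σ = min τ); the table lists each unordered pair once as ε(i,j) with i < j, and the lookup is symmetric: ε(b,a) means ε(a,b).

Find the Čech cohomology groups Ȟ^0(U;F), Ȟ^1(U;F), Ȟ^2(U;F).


nerve simplices:
  V1={{r},{p,r},{q,r},{r,s},{r,t},{p,q,r},{p,r,s}} V2={{p},{p,q},{p,r},{p,s},{p,q,r},{p,r,s}} V3={{q},{p,q},{q,r},{q,t},{p,q,r}} V4={{s},{p,s},{r,s},{p,r,s}} V5={{t},{q,t},{r,t}}
  V12={{p,r},{p,q,r},{p,r,s}} V13={{q,r},{p,q,r}} V14={{r,s},{p,r,s}} V15={{r,t}} V23={{p,q},{p,q,r}} V24={{p,s},{p,r,s}} V35={{q,t}}
  V123={{p,q,r}} V124={{p,r,s}}
C dims 5,7,2; δ0: rk_F3 4; δ1: rk_F3 2
degree 0: 5−4−0 = 1 → Ȟ^0 ≅ Z/3
degree 1: 7−2−4 = 1 → Ȟ^1 ≅ Z/3
degree 2: 2−0−2 = 0 → Ȟ^2 ≅ 0

Ȟ^0 ≅ Z/3, Ȟ^1 ≅ Z/3, Ȟ^2 ≅ 0


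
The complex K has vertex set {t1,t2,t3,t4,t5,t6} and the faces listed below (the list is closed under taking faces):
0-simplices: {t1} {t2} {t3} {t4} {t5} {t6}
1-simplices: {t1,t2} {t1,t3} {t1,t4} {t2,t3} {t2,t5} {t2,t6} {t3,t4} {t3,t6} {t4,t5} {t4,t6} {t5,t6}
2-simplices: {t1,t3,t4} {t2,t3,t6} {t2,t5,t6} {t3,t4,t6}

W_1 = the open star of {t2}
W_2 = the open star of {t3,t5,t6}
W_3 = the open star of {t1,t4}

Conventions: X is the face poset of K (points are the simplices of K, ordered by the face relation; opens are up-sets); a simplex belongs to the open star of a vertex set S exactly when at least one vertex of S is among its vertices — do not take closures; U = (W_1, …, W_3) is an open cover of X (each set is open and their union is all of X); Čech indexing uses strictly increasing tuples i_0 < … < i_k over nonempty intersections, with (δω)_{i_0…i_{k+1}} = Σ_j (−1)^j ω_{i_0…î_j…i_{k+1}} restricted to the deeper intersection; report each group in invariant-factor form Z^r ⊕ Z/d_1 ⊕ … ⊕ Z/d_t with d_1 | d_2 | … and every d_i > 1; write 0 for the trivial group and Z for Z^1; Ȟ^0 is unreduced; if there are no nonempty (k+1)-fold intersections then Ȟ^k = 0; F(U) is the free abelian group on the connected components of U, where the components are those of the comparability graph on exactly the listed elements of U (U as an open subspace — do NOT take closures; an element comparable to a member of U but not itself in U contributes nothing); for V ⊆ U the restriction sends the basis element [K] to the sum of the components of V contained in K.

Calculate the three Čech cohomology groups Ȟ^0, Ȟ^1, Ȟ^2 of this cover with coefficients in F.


nerve simplices:
  W1={{t2},{t1,t2},{t2,t3},{t2,t5},{t2,t6},{t2,t3,t6},{t2,t5,t6}} W2={{t3},{t5},{t6},{t1,t3},{t2,t3},{t2,t5},{t2,t6},{t3,t4},{t3,t6},{t4,t5},{t4,t6},{t5,t6},{t1,t3,t4},{t2,t3,t6},{t2,t5,t6},{t3,t4,t6}} W3={{t1},{t4},{t1,t2},{t1,t3},{t1,t4},{t3,t4},{t4,t5},{t4,t6},{t1,t3,t4},{t3,t4,t6}}
  W12={{t2,t3},{t2,t5},{t2,t6},{t2,t3,t6},{t2,t5,t6}} W13={{t1,t2}} W23={{t1,t3},{t3,t4},{t4,t5},{t4,t6},{t1,t3,t4},{t3,t4,t6}}
components per intersection:
  W1: {{t2},{t1,t2},{t2,t3},{t2,t5},{t2,t6},{t2,t3,t6},{t2,t5,t6}}
  W2: {{t3},{t5},{t6},{t1,t3},{t2,t3},{t2,t5},{t2,t6},{t3,t4},{t3,t6},{t4,t5},{t4,t6},{t5,t6},{t1,t3,t4},{t2,t3,t6},{t2,t5,t6},{t3,t4,t6}}
  W3: {{t1},{t4},{t1,t2},{t1,t3},{t1,t4},{t3,t4},{t4,t5},{t4,t6},{t1,t3,t4},{t3,t4,t6}}
  W12: {{t2,t3},{t2,t5},{t2,t6},{t2,t3,t6},{t2,t5,t6}}
  W13: {{t1,t2}}
  W23: {{t1,t3},{t3,t4},{t4,t6},{t1,t3,t4},{t3,t4,t6}} {{t4,t5}}
C dims 3,4; δ0: rk 2, SNF 1^2
degree 0: 3−2−0 = 1 → Ȟ^0 ≅ Z
degree 1: 4−0−2 = 2 → Ȟ^1 ≅ Z^2
degree 2: 0−0−0 = 0 → Ȟ^2 ≅ 0

Ȟ^0 = Z,  Ȟ^1 = Z^2,  Ȟ^2 = 0


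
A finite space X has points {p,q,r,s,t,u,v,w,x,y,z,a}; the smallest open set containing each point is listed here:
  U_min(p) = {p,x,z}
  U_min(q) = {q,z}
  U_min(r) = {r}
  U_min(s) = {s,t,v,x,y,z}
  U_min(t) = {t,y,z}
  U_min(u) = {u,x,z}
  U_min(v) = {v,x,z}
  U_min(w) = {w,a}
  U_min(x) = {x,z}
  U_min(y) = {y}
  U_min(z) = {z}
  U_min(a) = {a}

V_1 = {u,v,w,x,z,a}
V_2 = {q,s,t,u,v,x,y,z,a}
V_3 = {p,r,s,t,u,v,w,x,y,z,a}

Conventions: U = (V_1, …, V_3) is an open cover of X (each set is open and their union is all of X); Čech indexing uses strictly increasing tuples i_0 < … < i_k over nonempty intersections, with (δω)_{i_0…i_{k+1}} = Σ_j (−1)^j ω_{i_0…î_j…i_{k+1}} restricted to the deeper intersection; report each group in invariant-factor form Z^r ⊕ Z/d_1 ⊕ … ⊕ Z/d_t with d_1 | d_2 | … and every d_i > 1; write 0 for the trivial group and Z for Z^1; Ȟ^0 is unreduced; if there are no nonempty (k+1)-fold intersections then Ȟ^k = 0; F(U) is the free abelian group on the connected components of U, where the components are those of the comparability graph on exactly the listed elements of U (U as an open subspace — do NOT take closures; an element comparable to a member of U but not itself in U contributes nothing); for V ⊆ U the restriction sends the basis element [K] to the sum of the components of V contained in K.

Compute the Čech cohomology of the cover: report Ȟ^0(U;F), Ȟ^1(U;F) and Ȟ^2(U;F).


Ȟ^0 ≅ Z^3,  Ȟ^1 ≅ 0,  Ȟ^2 ≅ 0

nonempty overlaps:
  V12={u,v,x,z,a} V13={u,v,w,x,z,a} V23={s,t,u,v,x,y,z,a}
  V123={u,v,x,z,a}
components per intersection:
  V1: {u,v,x,z} {w,a}
  V2: {q,s,t,u,v,x,y,z} {a}
  V3: {p,s,t,u,v,x,y,z} {r} {w,a}
  V12: {u,v,x,z} {a}
  V13: {u,v,x,z} {w,a}
  V23: {s,t,u,v,x,y,z} {a}
  V123: {u,v,x,z} {a}
C dims 7,6,2; δ0: rk 4, SNF 1^4; δ1: rk 2, SNF 1^2
degree 0: 7−4−0 = 3 → Ȟ^0 ≅ Z^3
degree 1: 6−2−4 = 0 → Ȟ^1 ≅ 0
degree 2: 2−0−2 = 0 → Ȟ^2 ≅ 0


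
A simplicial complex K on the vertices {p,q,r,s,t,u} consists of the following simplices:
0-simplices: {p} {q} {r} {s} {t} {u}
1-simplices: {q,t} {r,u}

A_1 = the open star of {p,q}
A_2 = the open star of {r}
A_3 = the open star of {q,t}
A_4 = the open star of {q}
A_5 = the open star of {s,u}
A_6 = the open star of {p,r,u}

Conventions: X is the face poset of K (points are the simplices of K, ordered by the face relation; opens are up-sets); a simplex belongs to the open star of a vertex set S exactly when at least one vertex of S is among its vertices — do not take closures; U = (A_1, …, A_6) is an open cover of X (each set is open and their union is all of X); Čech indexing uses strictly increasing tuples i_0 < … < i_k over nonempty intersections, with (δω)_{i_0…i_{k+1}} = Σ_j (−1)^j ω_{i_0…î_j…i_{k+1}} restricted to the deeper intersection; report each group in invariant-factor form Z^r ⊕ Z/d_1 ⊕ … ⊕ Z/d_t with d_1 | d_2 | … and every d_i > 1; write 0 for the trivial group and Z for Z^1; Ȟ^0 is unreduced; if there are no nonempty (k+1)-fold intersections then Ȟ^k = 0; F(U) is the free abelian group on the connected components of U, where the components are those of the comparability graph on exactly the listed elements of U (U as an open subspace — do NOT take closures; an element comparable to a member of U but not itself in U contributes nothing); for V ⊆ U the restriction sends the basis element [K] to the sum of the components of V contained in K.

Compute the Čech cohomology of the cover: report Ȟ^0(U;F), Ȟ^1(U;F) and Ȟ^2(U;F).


cover nerve:
  A1={{p},{q},{q,t}} A2={{r},{r,u}} A3={{q},{t},{q,t}} A4={{q},{q,t}} A5={{s},{u},{r,u}} A6={{p},{r},{u},{r,u}}
  A13={{q},{q,t}} A14={{q},{q,t}} A16={{p}} A25={{r,u}} A26={{r},{r,u}} A34={{q},{q,t}} A56={{u},{r,u}}
  A134={{q},{q,t}} A256={{r,u}}
components per intersection:
  A1: {{p}} {{q},{q,t}}
  A2: {{r},{r,u}}
  A3: {{q},{t},{q,t}}
  A4: {{q},{q,t}}
  A5: {{s}} {{u},{r,u}}
  A6: {{p}} {{r},{u},{r,u}}
  A13: {{q},{q,t}}
  A14: {{q},{q,t}}
  A16: {{p}}
  A25: {{r,u}}
  A26: {{r},{r,u}}
  A34: {{q},{q,t}}
  A56: {{u},{r,u}}
  A134: {{q},{q,t}}
  A256: {{r,u}}
C dims 9,7,2; δ0: rk 5, SNF 1^5; δ1: rk 2, SNF 1^2
Ȟ^0: (9−5)−0=4 ⇒ Z^4
Ȟ^1: (7−2)−5=0 ⇒ 0
Ȟ^2: (2−0)−2=0 ⇒ 0

Ȟ^0(U;F) ≅ Z^4; Ȟ^1(U;F) ≅ 0; Ȟ^2(U;F) ≅ 0


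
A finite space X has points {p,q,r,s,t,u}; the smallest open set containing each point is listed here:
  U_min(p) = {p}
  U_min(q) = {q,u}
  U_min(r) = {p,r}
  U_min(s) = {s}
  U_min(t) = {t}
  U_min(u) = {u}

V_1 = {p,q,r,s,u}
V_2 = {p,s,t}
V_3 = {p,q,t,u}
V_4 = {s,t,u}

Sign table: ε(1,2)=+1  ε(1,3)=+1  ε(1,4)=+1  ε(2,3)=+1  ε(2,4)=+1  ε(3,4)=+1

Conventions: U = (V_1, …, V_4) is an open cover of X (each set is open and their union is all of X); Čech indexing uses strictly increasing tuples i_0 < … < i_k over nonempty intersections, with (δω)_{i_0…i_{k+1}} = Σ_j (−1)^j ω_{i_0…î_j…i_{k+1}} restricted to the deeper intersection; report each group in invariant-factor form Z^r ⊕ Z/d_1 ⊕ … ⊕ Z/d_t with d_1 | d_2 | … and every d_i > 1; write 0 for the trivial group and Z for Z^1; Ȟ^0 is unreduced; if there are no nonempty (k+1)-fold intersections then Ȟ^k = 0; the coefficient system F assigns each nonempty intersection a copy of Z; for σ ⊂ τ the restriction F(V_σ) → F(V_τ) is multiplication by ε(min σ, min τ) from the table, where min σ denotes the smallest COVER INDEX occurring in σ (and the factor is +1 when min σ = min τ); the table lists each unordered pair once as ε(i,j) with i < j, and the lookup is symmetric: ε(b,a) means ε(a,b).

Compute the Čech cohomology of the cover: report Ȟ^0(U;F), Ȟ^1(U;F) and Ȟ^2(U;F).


Ȟ^0(U;F) ≅ Z,  Ȟ^1(U;F) ≅ 0,  Ȟ^2(U;F) ≅ Z

nerve simplices:
  V12={p,s} V13={p,q,u} V14={s,u} V23={p,t} V24={s,t} V34={t,u}
  V123={p} V124={s} V134={u} V234={t}
C dims 4,6,4; δ0: rk 3, SNF 1^3; δ1: rk 3, SNF 1^3
degree 0: 4−3−0 = 1 → Ȟ^0 ≅ Z
degree 1: 6−3−3 = 0 → Ȟ^1 ≅ 0
degree 2: 4−0−3 = 1 → Ȟ^2 ≅ Z


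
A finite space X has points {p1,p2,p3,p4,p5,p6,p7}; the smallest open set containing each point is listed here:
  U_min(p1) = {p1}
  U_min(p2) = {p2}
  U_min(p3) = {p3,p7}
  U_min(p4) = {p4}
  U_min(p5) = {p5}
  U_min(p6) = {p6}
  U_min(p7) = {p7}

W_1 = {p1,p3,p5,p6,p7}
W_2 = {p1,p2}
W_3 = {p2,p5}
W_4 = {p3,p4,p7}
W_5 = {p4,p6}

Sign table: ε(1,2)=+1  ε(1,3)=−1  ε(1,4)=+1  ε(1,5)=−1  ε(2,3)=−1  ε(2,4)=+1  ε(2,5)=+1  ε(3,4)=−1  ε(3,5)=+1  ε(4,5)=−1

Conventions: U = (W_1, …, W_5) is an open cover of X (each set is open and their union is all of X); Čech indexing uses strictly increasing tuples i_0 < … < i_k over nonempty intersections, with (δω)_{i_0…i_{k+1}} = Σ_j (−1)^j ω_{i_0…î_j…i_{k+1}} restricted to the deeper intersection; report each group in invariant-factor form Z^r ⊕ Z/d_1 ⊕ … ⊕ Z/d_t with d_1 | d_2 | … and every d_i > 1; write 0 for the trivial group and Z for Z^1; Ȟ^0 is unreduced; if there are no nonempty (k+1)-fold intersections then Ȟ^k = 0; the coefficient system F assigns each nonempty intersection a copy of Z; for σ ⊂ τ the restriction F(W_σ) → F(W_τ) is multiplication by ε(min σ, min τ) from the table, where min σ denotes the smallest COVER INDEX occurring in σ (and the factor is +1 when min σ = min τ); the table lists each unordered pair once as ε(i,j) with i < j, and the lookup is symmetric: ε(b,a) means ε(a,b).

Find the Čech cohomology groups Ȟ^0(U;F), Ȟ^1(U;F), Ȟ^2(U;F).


nonempty intersections:
  W12={p1} W13={p5} W14={p3,p7} W15={p6} W23={p2} W45={p4}
C dims 5,6; δ0: rk 4, SNF 1^4
Ȟ^0: (5−4)−0=1 ⇒ Z
Ȟ^1: (6−0)−4=2 ⇒ Z^2
Ȟ^2: (0−0)−0=0 ⇒ 0

Ȟ^0 = Z, Ȟ^1 = Z^2 and Ȟ^2 = 0


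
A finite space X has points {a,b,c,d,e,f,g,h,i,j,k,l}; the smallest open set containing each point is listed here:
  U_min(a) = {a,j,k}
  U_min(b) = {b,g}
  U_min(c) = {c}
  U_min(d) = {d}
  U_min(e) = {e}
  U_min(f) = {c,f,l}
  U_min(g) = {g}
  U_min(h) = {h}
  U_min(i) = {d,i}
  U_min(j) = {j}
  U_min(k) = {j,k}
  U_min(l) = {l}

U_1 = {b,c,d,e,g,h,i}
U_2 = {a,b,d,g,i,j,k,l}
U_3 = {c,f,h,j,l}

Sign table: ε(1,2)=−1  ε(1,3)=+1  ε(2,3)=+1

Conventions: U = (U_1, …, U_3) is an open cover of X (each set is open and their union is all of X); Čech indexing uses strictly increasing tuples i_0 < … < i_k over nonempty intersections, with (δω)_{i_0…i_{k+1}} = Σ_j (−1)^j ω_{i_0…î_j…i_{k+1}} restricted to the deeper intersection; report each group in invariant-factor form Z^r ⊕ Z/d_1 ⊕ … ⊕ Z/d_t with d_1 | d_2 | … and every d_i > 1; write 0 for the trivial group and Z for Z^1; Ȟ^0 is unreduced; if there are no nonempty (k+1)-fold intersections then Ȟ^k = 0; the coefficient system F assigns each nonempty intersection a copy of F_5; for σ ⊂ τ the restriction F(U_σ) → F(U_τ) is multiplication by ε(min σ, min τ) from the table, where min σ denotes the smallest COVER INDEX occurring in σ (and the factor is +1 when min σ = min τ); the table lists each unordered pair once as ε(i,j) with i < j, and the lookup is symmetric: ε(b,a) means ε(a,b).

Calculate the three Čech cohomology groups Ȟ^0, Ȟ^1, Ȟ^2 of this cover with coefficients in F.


nonempty overlaps:
  U12={b,d,g,i} U13={c,h} U23={j,l}
C dims 3,3; δ0: rk_F5 3
degree 0: 3−3−0 = 0 → Ȟ^0 ≅ 0
degree 1: 3−0−3 = 0 → Ȟ^1 ≅ 0
degree 2: 0−0−0 = 0 → Ȟ^2 ≅ 0

Ȟ^0 = 0, Ȟ^1 = 0, Ȟ^2 = 0


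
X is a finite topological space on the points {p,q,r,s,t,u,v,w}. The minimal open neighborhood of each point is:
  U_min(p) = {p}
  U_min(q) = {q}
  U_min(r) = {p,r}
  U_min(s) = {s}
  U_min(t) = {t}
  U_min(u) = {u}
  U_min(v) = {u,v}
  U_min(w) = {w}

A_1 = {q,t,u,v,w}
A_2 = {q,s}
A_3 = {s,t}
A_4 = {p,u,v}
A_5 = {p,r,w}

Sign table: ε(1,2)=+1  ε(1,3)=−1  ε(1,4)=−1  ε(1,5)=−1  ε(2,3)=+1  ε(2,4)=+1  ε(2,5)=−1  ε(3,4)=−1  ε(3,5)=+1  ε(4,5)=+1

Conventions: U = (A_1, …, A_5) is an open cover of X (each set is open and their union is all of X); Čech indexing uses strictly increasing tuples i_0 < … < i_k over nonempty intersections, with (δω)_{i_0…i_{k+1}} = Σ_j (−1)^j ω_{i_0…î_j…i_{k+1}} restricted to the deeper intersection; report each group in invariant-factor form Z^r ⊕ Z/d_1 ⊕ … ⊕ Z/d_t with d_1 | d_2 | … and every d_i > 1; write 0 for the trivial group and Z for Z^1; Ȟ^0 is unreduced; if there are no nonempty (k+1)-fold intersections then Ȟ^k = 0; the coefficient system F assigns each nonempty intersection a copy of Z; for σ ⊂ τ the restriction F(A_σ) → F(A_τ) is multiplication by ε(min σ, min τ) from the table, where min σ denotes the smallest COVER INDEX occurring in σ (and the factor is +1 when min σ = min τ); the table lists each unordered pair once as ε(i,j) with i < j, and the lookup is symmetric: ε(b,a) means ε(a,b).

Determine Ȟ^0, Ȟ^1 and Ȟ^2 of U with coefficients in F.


intersection data:
  A12={q} A13={t} A14={u,v} A15={w} A23={s} A45={p}
C dims 5,6; δ0: rk 5, SNF 1^4·2
Ȟ^0 = (5 − 5) − 0 = 0, so Ȟ^0 ≅ 0
Ȟ^1 = (6 − 0) − 5 = 1 plus torsion [2], so Ȟ^1 ≅ Z ⊕ Z/2
Ȟ^2 = (0 − 0) − 0 = 0, so Ȟ^2 ≅ 0

Ȟ^0 = 0, Ȟ^1 = Z ⊕ Z/2 and Ȟ^2 = 0


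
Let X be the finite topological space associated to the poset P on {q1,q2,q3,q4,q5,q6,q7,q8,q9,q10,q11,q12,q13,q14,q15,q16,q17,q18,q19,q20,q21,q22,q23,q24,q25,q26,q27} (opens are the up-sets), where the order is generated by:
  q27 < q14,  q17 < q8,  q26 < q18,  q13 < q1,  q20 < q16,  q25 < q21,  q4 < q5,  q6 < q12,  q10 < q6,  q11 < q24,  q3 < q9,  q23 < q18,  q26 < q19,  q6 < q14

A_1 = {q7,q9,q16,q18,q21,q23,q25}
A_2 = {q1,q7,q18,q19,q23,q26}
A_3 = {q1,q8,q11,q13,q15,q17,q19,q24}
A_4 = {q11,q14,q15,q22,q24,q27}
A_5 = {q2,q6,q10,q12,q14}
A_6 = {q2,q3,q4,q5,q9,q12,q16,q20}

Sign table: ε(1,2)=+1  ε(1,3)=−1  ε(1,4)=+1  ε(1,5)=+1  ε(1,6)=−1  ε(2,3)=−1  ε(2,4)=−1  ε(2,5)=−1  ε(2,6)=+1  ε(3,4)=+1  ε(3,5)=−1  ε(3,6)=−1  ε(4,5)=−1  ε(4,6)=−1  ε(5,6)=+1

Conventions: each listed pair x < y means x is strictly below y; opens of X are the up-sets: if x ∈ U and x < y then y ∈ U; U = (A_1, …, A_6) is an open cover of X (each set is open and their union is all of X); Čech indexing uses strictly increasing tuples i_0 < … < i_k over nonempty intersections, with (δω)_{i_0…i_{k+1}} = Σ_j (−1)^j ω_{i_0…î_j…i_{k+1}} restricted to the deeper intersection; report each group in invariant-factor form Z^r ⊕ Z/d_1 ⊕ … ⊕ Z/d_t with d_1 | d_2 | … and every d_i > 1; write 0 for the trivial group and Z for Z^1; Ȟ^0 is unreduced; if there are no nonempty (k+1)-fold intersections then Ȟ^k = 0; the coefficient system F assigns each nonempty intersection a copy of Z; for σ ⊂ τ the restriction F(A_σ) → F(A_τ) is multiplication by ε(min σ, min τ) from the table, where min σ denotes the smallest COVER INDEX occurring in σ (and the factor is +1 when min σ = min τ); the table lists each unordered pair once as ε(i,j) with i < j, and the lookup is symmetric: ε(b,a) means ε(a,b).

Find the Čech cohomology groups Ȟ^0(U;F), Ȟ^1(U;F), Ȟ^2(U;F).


nerve of the cover:
  A12={q7,q18,q23} A16={q9,q16} A23={q1,q19} A34={q11,q15,q24} A45={q14} A56={q2,q12}
C dims 6,6; δ0: rk 6, SNF 1^5·2
Ȟ^0 = (6 − 6) − 0 = 0, so Ȟ^0 ≅ 0
Ȟ^1 = (6 − 0) − 6 = 0 plus torsion [2], so Ȟ^1 ≅ Z/2
Ȟ^2 = (0 − 0) − 0 = 0, so Ȟ^2 ≅ 0

Ȟ^0 ≅ 0; Ȟ^1 ≅ Z/2; Ȟ^2 ≅ 0


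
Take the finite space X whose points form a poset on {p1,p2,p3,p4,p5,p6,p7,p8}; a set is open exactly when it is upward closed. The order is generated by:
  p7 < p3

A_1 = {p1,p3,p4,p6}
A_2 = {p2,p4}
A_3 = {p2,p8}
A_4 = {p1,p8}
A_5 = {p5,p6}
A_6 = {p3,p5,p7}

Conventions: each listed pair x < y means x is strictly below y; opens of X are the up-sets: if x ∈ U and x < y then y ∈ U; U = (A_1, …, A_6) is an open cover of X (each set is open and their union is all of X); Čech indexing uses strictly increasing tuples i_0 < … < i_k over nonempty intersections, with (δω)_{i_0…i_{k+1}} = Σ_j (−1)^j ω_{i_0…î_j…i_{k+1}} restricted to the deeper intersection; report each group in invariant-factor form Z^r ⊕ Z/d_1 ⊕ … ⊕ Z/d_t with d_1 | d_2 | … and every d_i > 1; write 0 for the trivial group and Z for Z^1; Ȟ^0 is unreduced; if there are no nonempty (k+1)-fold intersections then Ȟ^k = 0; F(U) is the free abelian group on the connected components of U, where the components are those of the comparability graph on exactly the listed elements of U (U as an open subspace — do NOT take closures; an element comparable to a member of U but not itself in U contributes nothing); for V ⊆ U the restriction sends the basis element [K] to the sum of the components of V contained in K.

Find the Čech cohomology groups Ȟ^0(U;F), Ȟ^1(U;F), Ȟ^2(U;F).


cover nerve:
  A12={p4} A14={p1} A15={p6} A16={p3} A23={p2} A34={p8} A56={p5}
components per intersection:
  A1: {p1} {p3} {p4} {p6}
  A2: {p2} {p4}
  A3: {p2} {p8}
  A4: {p1} {p8}
  A5: {p5} {p6}
  A6: {p3,p7} {p5}
  A12: {p4}
  A14: {p1}
  A15: {p6}
  A16: {p3}
  A23: {p2}
  A34: {p8}
  A56: {p5}
C dims 14,7; δ0: rk 7, SNF 1^7
Ȟ^0: (14−7)−0=7 ⇒ Z^7
Ȟ^1: (7−0)−7=0 ⇒ 0
Ȟ^2: (0−0)−0=0 ⇒ 0

Ȟ^0 ≅ Z^7,  Ȟ^1 ≅ 0,  Ȟ^2 ≅ 0


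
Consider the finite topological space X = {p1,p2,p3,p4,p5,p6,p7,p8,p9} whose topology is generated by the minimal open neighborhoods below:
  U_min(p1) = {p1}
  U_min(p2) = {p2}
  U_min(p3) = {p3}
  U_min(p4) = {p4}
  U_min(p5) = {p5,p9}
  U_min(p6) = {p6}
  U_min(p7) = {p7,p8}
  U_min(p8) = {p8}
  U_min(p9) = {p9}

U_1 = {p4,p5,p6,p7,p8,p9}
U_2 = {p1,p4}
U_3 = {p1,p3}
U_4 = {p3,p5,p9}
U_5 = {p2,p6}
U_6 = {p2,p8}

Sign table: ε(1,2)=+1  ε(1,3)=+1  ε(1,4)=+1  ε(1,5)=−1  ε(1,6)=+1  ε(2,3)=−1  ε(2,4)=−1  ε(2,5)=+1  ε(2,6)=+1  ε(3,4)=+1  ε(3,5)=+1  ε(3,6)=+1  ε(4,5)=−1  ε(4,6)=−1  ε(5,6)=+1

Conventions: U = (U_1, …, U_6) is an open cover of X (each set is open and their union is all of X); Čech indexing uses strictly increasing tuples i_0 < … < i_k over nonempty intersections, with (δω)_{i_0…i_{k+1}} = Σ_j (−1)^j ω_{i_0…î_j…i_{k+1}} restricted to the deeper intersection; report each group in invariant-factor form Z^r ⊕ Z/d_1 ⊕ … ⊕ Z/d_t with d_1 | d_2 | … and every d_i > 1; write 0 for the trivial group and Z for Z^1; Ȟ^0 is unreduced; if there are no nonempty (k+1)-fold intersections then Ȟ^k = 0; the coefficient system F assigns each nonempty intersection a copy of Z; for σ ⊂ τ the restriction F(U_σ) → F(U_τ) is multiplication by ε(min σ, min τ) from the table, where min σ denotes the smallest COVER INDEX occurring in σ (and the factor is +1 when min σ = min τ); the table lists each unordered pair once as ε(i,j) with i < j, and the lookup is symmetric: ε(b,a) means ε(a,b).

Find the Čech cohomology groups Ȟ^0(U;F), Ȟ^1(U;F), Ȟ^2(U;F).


intersection data:
  U12={p4} U14={p5,p9} U15={p6} U16={p8} U23={p1} U34={p3} U56={p2}
C dims 6,7; δ0: rk 6, SNF 1^5·2
Ȟ^0 = (6 − 6) − 0 = 0, so Ȟ^0 ≅ 0
Ȟ^1 = (7 − 0) − 6 = 1 plus torsion [2], so Ȟ^1 ≅ Z ⊕ Z/2
Ȟ^2 = (0 − 0) − 0 = 0, so Ȟ^2 ≅ 0

Ȟ^0 ≅ 0; Ȟ^1 ≅ Z ⊕ Z/2; Ȟ^2 ≅ 0


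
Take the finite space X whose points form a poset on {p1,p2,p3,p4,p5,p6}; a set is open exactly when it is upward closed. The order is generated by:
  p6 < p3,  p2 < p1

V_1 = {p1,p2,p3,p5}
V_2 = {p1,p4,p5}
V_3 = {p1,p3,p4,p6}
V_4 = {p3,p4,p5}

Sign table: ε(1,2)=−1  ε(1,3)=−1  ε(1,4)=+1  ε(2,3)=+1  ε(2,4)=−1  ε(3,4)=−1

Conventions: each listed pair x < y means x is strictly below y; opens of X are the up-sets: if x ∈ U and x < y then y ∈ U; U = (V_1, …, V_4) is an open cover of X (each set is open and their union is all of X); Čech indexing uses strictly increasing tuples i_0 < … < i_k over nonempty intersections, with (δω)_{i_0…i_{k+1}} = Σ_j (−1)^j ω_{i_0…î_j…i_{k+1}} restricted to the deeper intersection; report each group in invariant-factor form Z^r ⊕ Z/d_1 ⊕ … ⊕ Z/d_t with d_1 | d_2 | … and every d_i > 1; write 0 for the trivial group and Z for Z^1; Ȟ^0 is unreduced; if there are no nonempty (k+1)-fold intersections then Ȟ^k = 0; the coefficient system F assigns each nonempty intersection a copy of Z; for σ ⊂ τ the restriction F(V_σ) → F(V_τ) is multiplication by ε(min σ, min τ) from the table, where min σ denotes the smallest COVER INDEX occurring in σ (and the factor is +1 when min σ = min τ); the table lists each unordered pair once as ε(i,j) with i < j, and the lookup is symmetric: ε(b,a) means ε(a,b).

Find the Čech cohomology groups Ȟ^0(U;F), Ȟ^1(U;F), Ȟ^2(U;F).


Ȟ^0 ≅ Z,  Ȟ^1 ≅ 0,  Ȟ^2 ≅ Z

nonempty overlaps:
  V12={p1,p5} V13={p1,p3} V14={p3,p5} V23={p1,p4} V24={p4,p5} V34={p3,p4}
  V123={p1} V124={p5} V134={p3} V234={p4}
C dims 4,6,4; δ0: rk 3, SNF 1^3; δ1: rk 3, SNF 1^3
degree 0: 4−3−0 = 1 → Ȟ^0 ≅ Z
degree 1: 6−3−3 = 0 → Ȟ^1 ≅ 0
degree 2: 4−0−3 = 1 → Ȟ^2 ≅ Z


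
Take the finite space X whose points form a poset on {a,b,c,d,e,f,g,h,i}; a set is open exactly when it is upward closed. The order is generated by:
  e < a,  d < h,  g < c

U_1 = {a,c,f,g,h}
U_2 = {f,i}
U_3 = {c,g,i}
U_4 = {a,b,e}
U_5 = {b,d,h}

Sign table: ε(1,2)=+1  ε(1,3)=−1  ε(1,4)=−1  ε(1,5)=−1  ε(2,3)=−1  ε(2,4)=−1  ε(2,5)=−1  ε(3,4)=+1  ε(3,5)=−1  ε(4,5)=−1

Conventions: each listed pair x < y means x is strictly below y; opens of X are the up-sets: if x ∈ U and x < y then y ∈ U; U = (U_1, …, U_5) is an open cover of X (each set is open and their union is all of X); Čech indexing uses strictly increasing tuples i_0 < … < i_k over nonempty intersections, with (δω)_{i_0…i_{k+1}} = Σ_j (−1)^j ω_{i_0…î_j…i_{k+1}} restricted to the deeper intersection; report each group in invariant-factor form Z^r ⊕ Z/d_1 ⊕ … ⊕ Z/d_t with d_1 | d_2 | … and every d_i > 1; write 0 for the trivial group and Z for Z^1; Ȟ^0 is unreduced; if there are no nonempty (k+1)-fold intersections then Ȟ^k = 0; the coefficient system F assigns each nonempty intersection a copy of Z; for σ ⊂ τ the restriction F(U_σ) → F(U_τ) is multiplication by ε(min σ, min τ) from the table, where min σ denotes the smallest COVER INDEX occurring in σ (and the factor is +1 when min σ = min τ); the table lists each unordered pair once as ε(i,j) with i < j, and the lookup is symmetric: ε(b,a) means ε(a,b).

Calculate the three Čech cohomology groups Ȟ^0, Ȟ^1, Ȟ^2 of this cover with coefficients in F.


nonempty intersections:
  U12={f} U13={c,g} U14={a} U15={h} U23={i} U45={b}
C dims 5,6; δ0: rk 5, SNF 1^4·2
Ȟ^0: (5−5)−0=0 ⇒ 0
Ȟ^1: (6−0)−5=1 plus torsion [2] ⇒ Z ⊕ Z/2
Ȟ^2: (0−0)−0=0 ⇒ 0

Ȟ^0 = 0, Ȟ^1 = Z ⊕ Z/2, Ȟ^2 = 0


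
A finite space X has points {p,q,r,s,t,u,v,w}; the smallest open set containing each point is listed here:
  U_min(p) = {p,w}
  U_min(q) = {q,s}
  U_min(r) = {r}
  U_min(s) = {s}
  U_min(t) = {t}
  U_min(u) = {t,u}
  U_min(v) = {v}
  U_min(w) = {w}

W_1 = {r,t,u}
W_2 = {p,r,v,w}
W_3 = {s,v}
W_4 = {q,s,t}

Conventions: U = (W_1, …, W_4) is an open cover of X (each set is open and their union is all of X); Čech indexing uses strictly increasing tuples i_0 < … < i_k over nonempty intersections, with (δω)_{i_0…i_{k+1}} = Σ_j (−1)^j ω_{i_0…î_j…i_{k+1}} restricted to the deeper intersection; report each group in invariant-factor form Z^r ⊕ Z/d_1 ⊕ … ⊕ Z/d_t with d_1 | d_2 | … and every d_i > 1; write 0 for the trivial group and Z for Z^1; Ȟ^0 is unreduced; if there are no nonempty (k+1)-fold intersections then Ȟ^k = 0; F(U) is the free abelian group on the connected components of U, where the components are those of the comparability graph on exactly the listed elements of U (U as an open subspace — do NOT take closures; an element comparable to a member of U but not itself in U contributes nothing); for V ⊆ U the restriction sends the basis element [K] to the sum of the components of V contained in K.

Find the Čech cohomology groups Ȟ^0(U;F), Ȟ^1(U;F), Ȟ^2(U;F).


nonempty intersections:
  W12={r} W14={t} W23={v} W34={s}
components per intersection:
  W1: {r} {t,u}
  W2: {p,w} {r} {v}
  W3: {s} {v}
  W4: {q,s} {t}
  W12: {r}
  W14: {t}
  W23: {v}
  W34: {s}
C dims 9,4; δ0: rk 4, SNF 1^4
Ȟ^0: (9−4)−0=5 ⇒ Z^5
Ȟ^1: (4−0)−4=0 ⇒ 0
Ȟ^2: (0−0)−0=0 ⇒ 0

Ȟ^0(U;F) ≅ Z^5,  Ȟ^1(U;F) ≅ 0,  Ȟ^2(U;F) ≅ 0


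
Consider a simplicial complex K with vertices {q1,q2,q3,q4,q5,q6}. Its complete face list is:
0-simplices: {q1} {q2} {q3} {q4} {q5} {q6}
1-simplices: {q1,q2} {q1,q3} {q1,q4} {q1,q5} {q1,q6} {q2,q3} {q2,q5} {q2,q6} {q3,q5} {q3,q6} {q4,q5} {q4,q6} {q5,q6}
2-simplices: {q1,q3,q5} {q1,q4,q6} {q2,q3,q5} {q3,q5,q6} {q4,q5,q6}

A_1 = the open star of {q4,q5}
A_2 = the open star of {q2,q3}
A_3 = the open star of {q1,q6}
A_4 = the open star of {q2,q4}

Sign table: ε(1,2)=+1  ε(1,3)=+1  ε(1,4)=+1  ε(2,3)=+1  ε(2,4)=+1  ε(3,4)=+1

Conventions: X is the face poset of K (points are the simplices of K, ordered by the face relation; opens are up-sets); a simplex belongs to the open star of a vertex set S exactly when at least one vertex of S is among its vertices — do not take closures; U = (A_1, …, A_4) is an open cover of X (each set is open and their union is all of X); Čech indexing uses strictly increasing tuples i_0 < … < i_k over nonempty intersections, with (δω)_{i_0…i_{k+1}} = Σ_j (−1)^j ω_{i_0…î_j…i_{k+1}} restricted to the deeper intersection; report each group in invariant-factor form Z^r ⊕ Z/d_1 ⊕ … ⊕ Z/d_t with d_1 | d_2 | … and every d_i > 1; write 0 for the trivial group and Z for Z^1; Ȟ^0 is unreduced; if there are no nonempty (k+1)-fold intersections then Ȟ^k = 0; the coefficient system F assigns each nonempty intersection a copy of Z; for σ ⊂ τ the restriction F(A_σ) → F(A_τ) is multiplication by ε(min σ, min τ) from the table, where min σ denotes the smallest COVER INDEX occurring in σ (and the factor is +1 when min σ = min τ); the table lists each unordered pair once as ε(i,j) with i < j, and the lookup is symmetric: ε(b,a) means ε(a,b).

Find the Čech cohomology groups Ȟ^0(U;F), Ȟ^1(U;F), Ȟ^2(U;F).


intersection data:
  A1={{q4},{q5},{q1,q4},{q1,q5},{q2,q5},{q3,q5},{q4,q5},{q4,q6},{q5,q6},{q1,q3,q5},{q1,q4,q6},{q2,q3,q5},{q3,q5,q6},{q4,q5,q6}} A2={{q2},{q3},{q1,q2},{q1,q3},{q2,q3},{q2,q5},{q2,q6},{q3,q5},{q3,q6},{q1,q3,q5},{q2,q3,q5},{q3,q5,q6}} A3={{q1},{q6},{q1,q2},{q1,q3},{q1,q4},{q1,q5},{q1,q6},{q2,q6},{q3,q6},{q4,q6},{q5,q6},{q1,q3,q5},{q1,q4,q6},{q3,q5,q6},{q4,q5,q6}} A4={{q2},{q4},{q1,q2},{q1,q4},{q2,q3},{q2,q5},{q2,q6},{q4,q5},{q4,q6},{q1,q4,q6},{q2,q3,q5},{q4,q5,q6}}
  A12={{q2,q5},{q3,q5},{q1,q3,q5},{q2,q3,q5},{q3,q5,q6}} A13={{q1,q4},{q1,q5},{q4,q6},{q5,q6},{q1,q3,q5},{q1,q4,q6},{q3,q5,q6},{q4,q5,q6}} A14={{q4},{q1,q4},{q2,q5},{q4,q5},{q4,q6},{q1,q4,q6},{q2,q3,q5},{q4,q5,q6}} A23={{q1,q2},{q1,q3},{q2,q6},{q3,q6},{q1,q3,q5},{q3,q5,q6}} A24={{q2},{q1,q2},{q2,q3},{q2,q5},{q2,q6},{q2,q3,q5}} A34={{q1,q2},{q1,q4},{q2,q6},{q4,q6},{q1,q4,q6},{q4,q5,q6}}
  A123={{q1,q3,q5},{q3,q5,q6}} A124={{q2,q5},{q2,q3,q5}} A134={{q1,q4},{q4,q6},{q1,q4,q6},{q4,q5,q6}} A234={{q1,q2},{q2,q6}}
C dims 4,6,4; δ0: rk 3, SNF 1^3; δ1: rk 3, SNF 1^3
Ȟ^0 = (4 − 3) − 0 = 1, so Ȟ^0 ≅ Z
Ȟ^1 = (6 − 3) − 3 = 0, so Ȟ^1 ≅ 0
Ȟ^2 = (4 − 0) − 3 = 1, so Ȟ^2 ≅ Z

Ȟ^0 ≅ Z; Ȟ^1 ≅ 0; Ȟ^2 ≅ Z


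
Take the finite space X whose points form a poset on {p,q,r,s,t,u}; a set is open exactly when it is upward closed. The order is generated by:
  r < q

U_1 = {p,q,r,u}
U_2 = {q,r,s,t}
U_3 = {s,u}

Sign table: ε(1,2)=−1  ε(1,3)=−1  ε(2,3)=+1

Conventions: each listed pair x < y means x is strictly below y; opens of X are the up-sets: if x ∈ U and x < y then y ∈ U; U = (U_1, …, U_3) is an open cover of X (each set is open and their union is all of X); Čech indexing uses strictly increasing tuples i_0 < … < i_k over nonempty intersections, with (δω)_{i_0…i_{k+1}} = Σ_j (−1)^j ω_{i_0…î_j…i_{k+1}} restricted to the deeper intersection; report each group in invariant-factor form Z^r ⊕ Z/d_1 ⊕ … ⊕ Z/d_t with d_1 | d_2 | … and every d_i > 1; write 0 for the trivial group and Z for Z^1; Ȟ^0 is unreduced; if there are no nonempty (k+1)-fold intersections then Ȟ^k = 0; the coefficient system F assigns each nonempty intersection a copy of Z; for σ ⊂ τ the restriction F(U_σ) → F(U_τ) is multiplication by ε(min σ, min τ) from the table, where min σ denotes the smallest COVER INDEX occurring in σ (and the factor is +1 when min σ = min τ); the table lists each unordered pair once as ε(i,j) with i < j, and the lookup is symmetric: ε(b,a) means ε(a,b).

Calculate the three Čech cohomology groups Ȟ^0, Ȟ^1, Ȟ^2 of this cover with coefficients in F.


Ȟ^0 ≅ Z,  Ȟ^1 ≅ Z,  Ȟ^2 ≅ 0

nonempty overlaps:
  U12={q,r} U13={u} U23={s}
C dims 3,3; δ0: rk 2, SNF 1^2
degree 0: 3−2−0 = 1 → Ȟ^0 ≅ Z
degree 1: 3−0−2 = 1 → Ȟ^1 ≅ Z
degree 2: 0−0−0 = 0 → Ȟ^2 ≅ 0


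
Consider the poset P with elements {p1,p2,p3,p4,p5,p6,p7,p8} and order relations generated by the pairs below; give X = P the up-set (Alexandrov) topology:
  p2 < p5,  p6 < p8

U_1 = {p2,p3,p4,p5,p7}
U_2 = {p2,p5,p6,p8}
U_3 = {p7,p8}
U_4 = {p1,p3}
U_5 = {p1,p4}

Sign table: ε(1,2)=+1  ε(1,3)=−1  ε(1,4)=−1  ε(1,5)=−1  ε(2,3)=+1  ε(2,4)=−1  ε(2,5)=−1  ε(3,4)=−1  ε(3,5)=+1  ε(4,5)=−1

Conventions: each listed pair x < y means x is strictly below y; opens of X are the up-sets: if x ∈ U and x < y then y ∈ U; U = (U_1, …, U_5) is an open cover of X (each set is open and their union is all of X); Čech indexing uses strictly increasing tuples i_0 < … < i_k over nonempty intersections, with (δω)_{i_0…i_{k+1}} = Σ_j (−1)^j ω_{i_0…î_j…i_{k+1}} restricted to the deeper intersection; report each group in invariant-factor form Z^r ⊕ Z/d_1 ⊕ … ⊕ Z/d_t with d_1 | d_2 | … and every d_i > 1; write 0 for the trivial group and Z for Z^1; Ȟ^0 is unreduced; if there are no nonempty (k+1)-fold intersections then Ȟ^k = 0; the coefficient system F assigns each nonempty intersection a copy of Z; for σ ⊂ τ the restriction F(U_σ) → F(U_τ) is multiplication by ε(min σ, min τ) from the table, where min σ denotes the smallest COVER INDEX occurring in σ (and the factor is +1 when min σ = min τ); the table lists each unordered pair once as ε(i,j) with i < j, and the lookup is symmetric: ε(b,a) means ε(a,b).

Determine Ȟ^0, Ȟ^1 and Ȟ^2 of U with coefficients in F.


Ȟ^0 ≅ 0; Ȟ^1 ≅ Z ⊕ Z/2; Ȟ^2 ≅ 0

nonempty overlaps:
  U12={p2,p5} U13={p7} U14={p3} U15={p4} U23={p8} U45={p1}
C dims 5,6; δ0: rk 5, SNF 1^4·2
degree 0: 5−5−0 = 0 → Ȟ^0 ≅ 0
degree 1: 6−0−5 = 1 plus torsion [2] → Ȟ^1 ≅ Z ⊕ Z/2
degree 2: 0−0−0 = 0 → Ȟ^2 ≅ 0


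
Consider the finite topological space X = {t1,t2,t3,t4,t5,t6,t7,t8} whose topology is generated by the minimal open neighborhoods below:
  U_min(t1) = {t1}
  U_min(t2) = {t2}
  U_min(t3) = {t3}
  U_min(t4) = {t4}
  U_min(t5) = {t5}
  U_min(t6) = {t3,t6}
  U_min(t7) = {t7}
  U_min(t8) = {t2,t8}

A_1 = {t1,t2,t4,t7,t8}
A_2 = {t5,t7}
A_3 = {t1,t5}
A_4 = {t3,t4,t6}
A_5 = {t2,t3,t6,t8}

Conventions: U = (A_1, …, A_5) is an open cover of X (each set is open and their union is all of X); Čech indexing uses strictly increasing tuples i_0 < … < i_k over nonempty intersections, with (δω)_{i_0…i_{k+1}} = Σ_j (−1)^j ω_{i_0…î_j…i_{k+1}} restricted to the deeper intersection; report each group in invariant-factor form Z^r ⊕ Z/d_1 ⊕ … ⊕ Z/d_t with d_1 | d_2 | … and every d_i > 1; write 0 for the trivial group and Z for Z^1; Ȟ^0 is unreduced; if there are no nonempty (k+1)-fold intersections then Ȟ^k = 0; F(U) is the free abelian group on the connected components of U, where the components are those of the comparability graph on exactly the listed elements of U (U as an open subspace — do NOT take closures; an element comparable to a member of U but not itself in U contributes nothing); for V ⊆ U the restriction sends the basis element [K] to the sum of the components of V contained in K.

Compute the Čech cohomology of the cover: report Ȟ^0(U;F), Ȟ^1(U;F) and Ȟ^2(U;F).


intersection data:
  A12={t7} A13={t1} A14={t4} A15={t2,t8} A23={t5} A45={t3,t6}
components per intersection:
  A1: {t1} {t2,t8} {t4} {t7}
  A2: {t5} {t7}
  A3: {t1} {t5}
  A4: {t3,t6} {t4}
  A5: {t2,t8} {t3,t6}
  A12: {t7}
  A13: {t1}
  A14: {t4}
  A15: {t2,t8}
  A23: {t5}
  A45: {t3,t6}
C dims 12,6; δ0: rk 6, SNF 1^6
Ȟ^0 = (12 − 6) − 0 = 6, so Ȟ^0 ≅ Z^6
Ȟ^1 = (6 − 0) − 6 = 0, so Ȟ^1 ≅ 0
Ȟ^2 = (0 − 0) − 0 = 0, so Ȟ^2 ≅ 0

Ȟ^0 ≅ Z^6, Ȟ^1 ≅ 0, Ȟ^2 ≅ 0


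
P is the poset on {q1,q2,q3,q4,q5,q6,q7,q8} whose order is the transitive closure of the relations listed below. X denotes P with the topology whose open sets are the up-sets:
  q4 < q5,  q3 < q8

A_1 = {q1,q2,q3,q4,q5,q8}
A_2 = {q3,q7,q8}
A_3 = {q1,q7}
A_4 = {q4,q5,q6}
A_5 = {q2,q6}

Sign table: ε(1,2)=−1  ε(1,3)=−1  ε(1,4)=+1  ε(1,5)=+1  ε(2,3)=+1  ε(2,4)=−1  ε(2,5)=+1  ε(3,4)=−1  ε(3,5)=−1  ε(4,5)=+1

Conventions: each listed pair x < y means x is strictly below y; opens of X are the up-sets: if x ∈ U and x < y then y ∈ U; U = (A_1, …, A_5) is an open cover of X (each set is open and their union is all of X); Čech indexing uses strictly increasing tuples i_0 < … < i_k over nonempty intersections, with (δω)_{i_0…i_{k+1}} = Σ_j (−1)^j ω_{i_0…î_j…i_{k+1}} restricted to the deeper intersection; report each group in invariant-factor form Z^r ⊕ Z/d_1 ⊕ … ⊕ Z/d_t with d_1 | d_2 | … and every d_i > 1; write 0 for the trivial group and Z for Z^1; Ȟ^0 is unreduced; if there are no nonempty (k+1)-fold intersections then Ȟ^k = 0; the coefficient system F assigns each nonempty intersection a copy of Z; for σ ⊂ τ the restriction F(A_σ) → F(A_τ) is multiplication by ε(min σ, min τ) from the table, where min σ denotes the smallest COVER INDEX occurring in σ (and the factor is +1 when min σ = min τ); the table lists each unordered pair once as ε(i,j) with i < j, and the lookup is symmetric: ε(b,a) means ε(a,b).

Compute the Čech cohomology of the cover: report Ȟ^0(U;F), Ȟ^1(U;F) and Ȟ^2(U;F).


nerve simplices:
  A12={q3,q8} A13={q1} A14={q4,q5} A15={q2} A23={q7} A45={q6}
C dims 5,6; δ0: rk 4, SNF 1^4
degree 0: 5−4−0 = 1 → Ȟ^0 ≅ Z
degree 1: 6−0−4 = 2 → Ȟ^1 ≅ Z^2
degree 2: 0−0−0 = 0 → Ȟ^2 ≅ 0

Ȟ^0 ≅ Z,  Ȟ^1 ≅ Z^2,  Ȟ^2 ≅ 0
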